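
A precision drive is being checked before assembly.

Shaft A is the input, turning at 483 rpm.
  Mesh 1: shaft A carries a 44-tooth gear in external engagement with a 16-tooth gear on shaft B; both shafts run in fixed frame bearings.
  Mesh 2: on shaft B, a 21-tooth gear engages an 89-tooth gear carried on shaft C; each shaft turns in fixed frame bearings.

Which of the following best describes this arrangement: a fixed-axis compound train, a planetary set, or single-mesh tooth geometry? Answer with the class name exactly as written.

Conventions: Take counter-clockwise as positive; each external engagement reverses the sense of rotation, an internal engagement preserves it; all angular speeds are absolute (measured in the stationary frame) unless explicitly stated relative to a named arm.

fixed-axis compound train

recognized (3 fixed axles, 2 meshes): fixed-axis compound train
classification: fixed-axis compound train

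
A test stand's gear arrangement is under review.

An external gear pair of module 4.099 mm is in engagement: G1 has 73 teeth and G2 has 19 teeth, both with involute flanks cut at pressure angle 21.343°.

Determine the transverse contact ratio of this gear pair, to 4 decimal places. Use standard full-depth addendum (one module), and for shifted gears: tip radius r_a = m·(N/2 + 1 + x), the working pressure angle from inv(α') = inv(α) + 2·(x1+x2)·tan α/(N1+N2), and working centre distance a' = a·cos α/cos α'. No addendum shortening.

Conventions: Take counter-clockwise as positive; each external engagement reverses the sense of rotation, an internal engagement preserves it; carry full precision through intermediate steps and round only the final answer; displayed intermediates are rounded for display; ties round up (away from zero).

topology: single-mesh involute geometry — m = 4.099, 73T/19T pair
base radii: r_b1 = 139.352759, r_b2 = 36.269896
tip radii: r_a1 = 153.712500, r_a2 = 43.039500
no profile shift: α' = α, a' = a
action lengths: √(r_a1²−r_b1²) = 64.871729, √(r_a2²−r_b2²) = 23.170956
base pitch p_b = π·m·cos α = 11.994236
CR = (64.871729 + 23.170956 − 188.554000·sin 21.34300°)/11.994236 = 1.618977
contact ratio ≈ 1.6190

1.6190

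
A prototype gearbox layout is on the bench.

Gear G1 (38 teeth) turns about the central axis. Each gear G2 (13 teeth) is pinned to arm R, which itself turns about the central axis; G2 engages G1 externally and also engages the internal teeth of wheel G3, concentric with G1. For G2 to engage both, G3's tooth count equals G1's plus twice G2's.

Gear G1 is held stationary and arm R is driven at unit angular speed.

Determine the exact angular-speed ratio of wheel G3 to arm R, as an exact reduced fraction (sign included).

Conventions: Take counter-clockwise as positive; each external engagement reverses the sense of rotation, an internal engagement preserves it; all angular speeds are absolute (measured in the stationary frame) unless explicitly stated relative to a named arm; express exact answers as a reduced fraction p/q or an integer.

topology: planetary set — G1 38T / G2 13T / G3 64T, arm = carrier (Willis)
ring teeth: 38 + 2·13 = 64
38(ω_sun−ω_arm) = −64(ω_ring−ω_arm),  ω_sun = 0, ω_arm = 1
ω_ring = 1 − (38/64)(0−1) = 51/32
ω_out/ω_in = 51/32

51/32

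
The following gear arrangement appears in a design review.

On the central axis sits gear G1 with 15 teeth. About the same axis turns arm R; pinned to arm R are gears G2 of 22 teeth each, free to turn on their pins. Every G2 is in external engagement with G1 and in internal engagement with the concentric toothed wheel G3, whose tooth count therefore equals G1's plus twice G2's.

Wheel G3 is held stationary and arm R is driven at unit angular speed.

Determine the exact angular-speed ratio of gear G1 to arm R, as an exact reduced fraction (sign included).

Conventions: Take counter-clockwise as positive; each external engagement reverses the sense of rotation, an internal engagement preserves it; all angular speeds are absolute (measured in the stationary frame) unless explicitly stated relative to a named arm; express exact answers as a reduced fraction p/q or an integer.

74/15

planetary set (15T centre, 22T on arm, 59T internal) — Willis relation
ring teeth: 15 + 2·22 = 59
15(ω_sun−ω_arm) = −59(ω_ring−ω_arm),  ω_ring = 0, ω_arm = 1
ω_sun = 1 − (59/15)(0−1) = 74/15
ω_out/ω_in = 74/15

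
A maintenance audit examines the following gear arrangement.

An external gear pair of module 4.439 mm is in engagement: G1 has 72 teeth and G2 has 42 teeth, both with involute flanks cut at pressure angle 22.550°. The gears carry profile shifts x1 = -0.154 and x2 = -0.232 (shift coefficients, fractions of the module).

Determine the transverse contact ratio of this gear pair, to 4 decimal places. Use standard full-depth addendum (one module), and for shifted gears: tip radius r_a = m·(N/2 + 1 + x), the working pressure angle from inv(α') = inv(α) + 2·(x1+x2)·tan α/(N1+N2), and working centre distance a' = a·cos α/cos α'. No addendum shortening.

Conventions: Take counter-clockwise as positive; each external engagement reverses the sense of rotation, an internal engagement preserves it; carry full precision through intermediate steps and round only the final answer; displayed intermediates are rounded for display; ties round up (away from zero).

1.7082

recognized (one external pair, fixed centres): single-mesh tooth geometry, m = 4.439, N1 = 72, N2 = 42
base radii: r_b1 = 147.586221, r_b2 = 86.091962
tip radii: r_a1 = 163.559394, r_a2 = 96.628152
inv(α') = inv(22.550°) + 2·(-0.154-0.232)·tan α/(72+42) = 0.01885262  ⇒  α' = 21.56915°
a' = a·cos α / cos α' = 253.0230·cos 22.550°/cos 21.56915° = 251.273741
action lengths: √(r_a1²−r_b1²) = 70.498104, √(r_a2²−r_b2²) = 43.876802
base pitch p_b = π·m·cos α = 12.879327
CR = (70.498104 + 43.876802 − 251.273741·sin 21.56915°)/12.879327 = 1.708216
contact ratio ≈ 1.7082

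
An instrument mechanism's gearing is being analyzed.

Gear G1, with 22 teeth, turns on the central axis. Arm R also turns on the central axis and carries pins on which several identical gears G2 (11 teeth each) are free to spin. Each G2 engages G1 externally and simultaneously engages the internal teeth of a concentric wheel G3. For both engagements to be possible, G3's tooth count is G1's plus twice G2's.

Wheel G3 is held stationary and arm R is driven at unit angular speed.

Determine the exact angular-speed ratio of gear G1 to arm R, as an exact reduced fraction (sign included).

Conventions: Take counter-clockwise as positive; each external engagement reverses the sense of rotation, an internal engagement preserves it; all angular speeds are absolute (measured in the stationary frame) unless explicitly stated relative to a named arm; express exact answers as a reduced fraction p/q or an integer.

recognized (axles ride arm R): planetary set, 22/11/44 teeth
ring teeth: 22 + 2·11 = 44
22(ω_sun−ω_arm) = −44(ω_ring−ω_arm),  ω_ring = 0, ω_arm = 1
ω_sun = 1 − (44/22)(0−1) = 3
ω_out/ω_in = 3

3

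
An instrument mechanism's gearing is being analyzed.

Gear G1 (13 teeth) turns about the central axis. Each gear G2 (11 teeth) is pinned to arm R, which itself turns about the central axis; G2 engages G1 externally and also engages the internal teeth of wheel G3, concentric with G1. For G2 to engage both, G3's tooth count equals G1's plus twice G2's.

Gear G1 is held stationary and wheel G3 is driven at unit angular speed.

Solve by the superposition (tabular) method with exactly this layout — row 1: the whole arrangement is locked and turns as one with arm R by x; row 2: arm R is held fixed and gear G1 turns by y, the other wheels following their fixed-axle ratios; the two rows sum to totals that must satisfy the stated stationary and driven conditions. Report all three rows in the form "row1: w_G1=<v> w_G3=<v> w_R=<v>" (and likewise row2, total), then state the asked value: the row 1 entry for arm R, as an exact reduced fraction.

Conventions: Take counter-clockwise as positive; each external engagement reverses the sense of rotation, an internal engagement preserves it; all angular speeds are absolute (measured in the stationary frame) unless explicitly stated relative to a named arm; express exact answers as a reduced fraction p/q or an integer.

row1: w_G1=35/48 w_G3=35/48 w_R=35/48
row2: w_G1=-35/48 w_G3=13/48 w_R=0
total: w_G1=0 w_G3=1 w_R=35/48
asked value: 35/48

topology: planetary set — G1 13T / G2 11T / G3 35T, arm = carrier (Willis)
row 1: whole set turns with the arm by x
row 2 (arm held, sun turns y): ω_ring = −(13/35)·y, ω_arm = 0
boundary: total ω_sun = x + y = 0 and total ω_ring = x − (13/35)·y = 1  ⇒  y = -35/48, x = 35/48
row 2 ring = −(13/35)·(-35/48) = 13/48
totals (row 1 + row 2): sun 35/48 + (-35/48) = 0, ring 35/48 + 13/48 = 1, arm 35/48 + 0 = 35/48
asked cell (row1, arm) = 35/48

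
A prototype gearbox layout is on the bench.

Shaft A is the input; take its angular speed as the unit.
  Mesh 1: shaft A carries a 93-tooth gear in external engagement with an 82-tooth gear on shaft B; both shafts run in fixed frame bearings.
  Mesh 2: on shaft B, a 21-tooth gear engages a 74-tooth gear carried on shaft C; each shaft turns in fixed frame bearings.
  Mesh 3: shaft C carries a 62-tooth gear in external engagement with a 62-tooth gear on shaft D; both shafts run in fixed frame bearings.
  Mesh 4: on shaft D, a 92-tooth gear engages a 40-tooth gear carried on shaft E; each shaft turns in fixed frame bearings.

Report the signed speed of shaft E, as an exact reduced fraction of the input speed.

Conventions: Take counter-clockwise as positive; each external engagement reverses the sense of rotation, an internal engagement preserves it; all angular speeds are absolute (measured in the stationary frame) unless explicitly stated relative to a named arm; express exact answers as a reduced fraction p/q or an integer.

44919/60680

4-mesh fixed-axis compound train (all bearings frame-fixed)
mesh 1 [93T→82T]: |ω|/ω_in = 1×93/82 = 93/82, sense flips to −
mesh 2 [21T→74T]: |ω|/ω_in = (93/82)×21/74 = 1953/6068, sense flips to +
mesh 3 [62T→62T]: |ω|/ω_in = (1953/6068)×62/62 = 1953/6068, sense flips to −
mesh 4 [92T→40T]: |ω|/ω_in = (1953/6068)×92/40 = 44919/60680, sense flips to +
signed output speed (× input speed) = 44919/60680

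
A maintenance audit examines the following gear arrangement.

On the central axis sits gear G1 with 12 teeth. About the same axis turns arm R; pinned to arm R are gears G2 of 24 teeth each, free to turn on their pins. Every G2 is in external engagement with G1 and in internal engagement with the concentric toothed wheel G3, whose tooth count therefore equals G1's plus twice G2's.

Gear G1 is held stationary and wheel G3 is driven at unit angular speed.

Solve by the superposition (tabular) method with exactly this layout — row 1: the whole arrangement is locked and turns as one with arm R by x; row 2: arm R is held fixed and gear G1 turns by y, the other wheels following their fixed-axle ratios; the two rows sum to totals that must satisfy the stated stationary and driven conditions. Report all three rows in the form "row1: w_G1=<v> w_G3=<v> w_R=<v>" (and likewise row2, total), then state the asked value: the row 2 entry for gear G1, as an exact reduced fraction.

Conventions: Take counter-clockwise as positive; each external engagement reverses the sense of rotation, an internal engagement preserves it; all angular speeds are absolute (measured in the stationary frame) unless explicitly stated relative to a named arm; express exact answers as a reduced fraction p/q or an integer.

recognized (axles ride arm R): planetary set, 12/24/60 teeth
row 1 (train locked, turned with arm): all members turn x
superposition row 2 [arm held]: sun y, ring −(12/60)·y, arm 0
boundary: total ω_sun = x + y = 0 and total ω_ring = x − (12/60)·y = 1  ⇒  y = -5/6, x = 5/6
row 2 ring = −(12/60)·(-5/6) = 1/6
totals (row 1 + row 2): sun 5/6 + (-5/6) = 0, ring 5/6 + 1/6 = 1, arm 5/6 + 0 = 5/6
asked cell (row2, sun) = -5/6

row1: w_G1=5/6 w_G3=5/6 w_R=5/6
row2: w_G1=-5/6 w_G3=1/6 w_R=0
total: w_G1=0 w_G3=1 w_R=5/6
asked value: -5/6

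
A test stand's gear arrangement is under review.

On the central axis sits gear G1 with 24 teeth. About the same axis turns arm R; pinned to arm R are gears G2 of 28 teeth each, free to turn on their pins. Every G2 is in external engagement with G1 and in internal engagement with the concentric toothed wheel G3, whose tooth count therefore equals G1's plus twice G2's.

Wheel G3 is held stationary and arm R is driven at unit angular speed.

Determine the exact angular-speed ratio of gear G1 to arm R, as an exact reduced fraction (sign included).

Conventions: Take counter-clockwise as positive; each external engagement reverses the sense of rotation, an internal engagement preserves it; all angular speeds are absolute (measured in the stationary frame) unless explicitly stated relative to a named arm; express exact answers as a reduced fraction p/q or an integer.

13/3

topology: planetary set — G1 24T / G2 28T / G3 80T, arm = carrier (Willis)
ring teeth: 24 + 2·28 = 80
24(ω_sun−ω_arm) = −80(ω_ring−ω_arm),  ω_ring = 0, ω_arm = 1
ω_sun = 1 − (80/24)(0−1) = 13/3
ω_out/ω_in = 13/3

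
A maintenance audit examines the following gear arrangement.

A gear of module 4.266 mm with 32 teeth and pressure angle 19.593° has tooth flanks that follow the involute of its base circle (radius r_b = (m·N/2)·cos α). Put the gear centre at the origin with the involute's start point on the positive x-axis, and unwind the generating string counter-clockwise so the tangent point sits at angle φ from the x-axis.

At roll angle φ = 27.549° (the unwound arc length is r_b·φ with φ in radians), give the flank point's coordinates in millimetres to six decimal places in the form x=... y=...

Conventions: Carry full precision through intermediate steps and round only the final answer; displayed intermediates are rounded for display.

topology: single-mesh involute geometry — m = 4.266, N = 32
pitch radius r_p = m·N/2 = 4.266·32/2 = 68.256000
base radius r_b = r_p·cos α = 68.256000·cos 19.593° = 64.303870
roll angle φ = 27.549° = 0.48082076 rad
x = r_b·(cos φ + φ·sin φ) = 71.312902
y = r_b·(sin φ − φ·cos φ) = 2.328047

x=71.312902 y=2.328047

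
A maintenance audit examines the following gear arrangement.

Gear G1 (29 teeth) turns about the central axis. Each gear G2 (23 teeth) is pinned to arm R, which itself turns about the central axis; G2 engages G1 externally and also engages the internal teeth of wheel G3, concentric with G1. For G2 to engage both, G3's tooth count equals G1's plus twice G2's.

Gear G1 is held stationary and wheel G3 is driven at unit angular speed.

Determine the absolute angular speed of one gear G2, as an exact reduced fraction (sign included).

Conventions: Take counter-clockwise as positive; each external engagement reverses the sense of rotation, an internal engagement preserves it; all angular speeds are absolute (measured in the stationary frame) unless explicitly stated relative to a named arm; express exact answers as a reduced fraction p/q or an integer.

75/46

class = planetary set [G3 = 29+2·23 = 75; Willis about the carrier]
ring teeth: 29 + 2·23 = 75
29(ω_sun−ω_arm) = −75(ω_ring−ω_arm),  ω_sun = 0, ω_ring = 1
29(0−ω_arm) = −75(1−ω_arm)  ⇒  104·ω_arm = 75  ⇒  ω_arm = 75/104
sun–planet mesh: 29·(0−75/104) = −23·(ω_p−ω_arm)  ⇒  ω_p−ω_arm = 2175/2392
ω_p = 75/104 + 2175/2392 = 75/46
exact speed ratio = 75/46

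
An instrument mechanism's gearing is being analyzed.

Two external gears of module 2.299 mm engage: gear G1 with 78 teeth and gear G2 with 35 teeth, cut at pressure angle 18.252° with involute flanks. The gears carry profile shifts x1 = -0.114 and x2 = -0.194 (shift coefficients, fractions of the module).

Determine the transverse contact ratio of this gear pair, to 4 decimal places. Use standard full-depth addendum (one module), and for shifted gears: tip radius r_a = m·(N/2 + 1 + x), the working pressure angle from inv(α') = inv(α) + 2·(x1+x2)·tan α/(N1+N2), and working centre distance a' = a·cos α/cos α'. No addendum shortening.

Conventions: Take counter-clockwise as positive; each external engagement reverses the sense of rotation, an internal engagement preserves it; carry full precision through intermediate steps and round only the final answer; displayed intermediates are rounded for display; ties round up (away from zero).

1.9502

topology: single-mesh involute geometry — m = 2.299, 78T/35T pair
base radii: r_b1 = 85.149993, r_b2 = 38.208330
tip radii: r_a1 = 91.697914, r_a2 = 42.085494
inv(α') = inv(18.252°) + 2·(-0.114-0.194)·tan α/(78+35) = 0.00943397  ⇒  α' = 17.24703°
a' = a·cos α / cos α' = 129.8935·cos 18.252°/cos 17.24703° = 129.166245
action lengths: √(r_a1²−r_b1²) = 34.029195, √(r_a2²−r_b2²) = 17.644044
base pitch p_b = π·m·cos α = 6.859143
CR = (34.029195 + 17.644044 − 129.166245·sin 17.24703°)/6.859143 = 1.950166
contact ratio ≈ 1.9502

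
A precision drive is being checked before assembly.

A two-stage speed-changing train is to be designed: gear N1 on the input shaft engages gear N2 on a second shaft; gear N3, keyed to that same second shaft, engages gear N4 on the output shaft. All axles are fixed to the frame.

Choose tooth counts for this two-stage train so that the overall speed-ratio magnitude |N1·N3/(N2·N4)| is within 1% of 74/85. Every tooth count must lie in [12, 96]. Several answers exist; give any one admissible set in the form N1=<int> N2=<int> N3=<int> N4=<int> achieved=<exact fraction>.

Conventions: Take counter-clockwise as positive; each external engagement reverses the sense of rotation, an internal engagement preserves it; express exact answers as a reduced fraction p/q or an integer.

topology: fixed-axis compound train — 2 stages, target 74/85
target = 74/85 in lowest terms: an exact hit needs N1·N3 = k·74 and N2·N4 = k·85 for one integer k, every count in [12, 96]; additionally prefer no 1:1 stage (N1 ≠ N2, N3 ≠ N4)
k = 1…5: no 1:1-free in-range split of k·74 and k·85 into factor pairs; take k = 6
k = 6: N1·N3 = 444 = 12·37, N2·N4 = 510 = 15·34
achieved = 12·37/(15·34) = 74/85; |achieved − target| = 0 ≤ 37/4250 ✓

N1=12 N2=15 N3=37 N4=34 achieved=74/85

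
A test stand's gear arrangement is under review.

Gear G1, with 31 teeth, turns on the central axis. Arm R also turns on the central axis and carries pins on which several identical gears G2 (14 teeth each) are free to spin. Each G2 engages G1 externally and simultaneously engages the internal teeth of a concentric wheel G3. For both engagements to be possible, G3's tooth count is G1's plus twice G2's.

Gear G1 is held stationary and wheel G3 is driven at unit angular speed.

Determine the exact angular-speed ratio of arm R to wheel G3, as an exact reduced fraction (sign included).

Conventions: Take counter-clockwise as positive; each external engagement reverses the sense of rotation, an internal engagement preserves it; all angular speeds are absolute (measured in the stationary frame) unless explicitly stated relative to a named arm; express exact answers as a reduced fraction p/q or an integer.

recognized (axles ride arm R): planetary set, 31/14/59 teeth
ring teeth: 31 + 2·14 = 59
31(ω_sun−ω_arm) = −59(ω_ring−ω_arm),  ω_sun = 0, ω_ring = 1
31(0−ω_arm) = −59(1−ω_arm)  ⇒  90·ω_arm = 59  ⇒  ω_arm = 59/90
ω_out/ω_in = 59/90

59/90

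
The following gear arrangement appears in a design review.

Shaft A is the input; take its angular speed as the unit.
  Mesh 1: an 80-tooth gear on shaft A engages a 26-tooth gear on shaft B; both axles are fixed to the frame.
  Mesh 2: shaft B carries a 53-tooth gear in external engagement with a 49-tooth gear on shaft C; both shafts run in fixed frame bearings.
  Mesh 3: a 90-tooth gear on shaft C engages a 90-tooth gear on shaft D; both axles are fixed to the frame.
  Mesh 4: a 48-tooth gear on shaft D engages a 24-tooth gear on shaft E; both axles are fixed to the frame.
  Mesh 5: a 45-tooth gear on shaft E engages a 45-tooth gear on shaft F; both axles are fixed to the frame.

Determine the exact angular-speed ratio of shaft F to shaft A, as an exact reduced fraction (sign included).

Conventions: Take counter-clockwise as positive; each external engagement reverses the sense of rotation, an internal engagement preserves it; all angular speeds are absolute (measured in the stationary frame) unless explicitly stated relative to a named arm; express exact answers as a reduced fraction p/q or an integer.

class = fixed-axis compound train [5 meshes; 5 ratios multiply, 5 sense flips]
mesh 1 [80T→26T]: running ratio 40/13, sense −
mesh 2 [53T→49T]: running ratio 2120/637, sense +
mesh 3 [90T→90T]: running ratio 2120/637, sense −
mesh 4 [48T→24T]: running ratio 4240/637, sense +
mesh 5 [45T→45T]: running ratio 4240/637, sense −
ω_out/ω_in = -4240/637

-4240/637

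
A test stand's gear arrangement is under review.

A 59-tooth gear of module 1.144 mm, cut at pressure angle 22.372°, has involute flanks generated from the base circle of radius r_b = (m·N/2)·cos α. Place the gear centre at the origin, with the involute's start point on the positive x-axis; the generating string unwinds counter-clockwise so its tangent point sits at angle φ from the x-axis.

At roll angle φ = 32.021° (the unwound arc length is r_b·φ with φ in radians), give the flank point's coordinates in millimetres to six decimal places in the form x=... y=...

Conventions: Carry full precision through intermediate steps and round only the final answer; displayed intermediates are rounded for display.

single-mesh involute tooth geometry (59T wheel at module 1.144)
pitch radius r_p = m·N/2 = 1.144·59/2 = 33.748000
base radius r_b = r_p·cos α = 33.748000·cos 22.372° = 31.207861
roll angle φ = 32.021° = 0.55887188 rad
x = r_b·(cos φ + φ·sin φ) = 35.707550
y = r_b·(sin φ − φ·cos φ) = 1.759761

x=35.707550 y=1.759761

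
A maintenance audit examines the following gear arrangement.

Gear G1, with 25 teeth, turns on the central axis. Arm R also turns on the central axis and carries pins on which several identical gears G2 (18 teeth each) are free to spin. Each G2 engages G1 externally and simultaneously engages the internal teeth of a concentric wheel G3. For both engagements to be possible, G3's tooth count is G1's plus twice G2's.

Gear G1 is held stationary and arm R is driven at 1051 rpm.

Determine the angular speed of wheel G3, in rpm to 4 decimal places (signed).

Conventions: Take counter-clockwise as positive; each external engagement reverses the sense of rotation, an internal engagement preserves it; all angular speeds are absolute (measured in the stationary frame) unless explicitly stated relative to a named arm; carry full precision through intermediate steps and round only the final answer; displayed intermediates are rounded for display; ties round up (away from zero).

planetary set (25T centre, 18T on arm, 61T internal) — Willis relation
normalise by the input: solve with ω_arm = 1, then scale by 1051 rpm
ring teeth: 25 + 2·18 = 61
25(ω_sun−ω_arm) = −61(ω_ring−ω_arm),  ω_sun = 0, ω_arm = 1
ω_ring = 1 − (25/61)(0−1) = 86/61
scale: ω_ring = 86/61 × 1051 rpm = +1481.7377 rpm

+1481.7377 rpm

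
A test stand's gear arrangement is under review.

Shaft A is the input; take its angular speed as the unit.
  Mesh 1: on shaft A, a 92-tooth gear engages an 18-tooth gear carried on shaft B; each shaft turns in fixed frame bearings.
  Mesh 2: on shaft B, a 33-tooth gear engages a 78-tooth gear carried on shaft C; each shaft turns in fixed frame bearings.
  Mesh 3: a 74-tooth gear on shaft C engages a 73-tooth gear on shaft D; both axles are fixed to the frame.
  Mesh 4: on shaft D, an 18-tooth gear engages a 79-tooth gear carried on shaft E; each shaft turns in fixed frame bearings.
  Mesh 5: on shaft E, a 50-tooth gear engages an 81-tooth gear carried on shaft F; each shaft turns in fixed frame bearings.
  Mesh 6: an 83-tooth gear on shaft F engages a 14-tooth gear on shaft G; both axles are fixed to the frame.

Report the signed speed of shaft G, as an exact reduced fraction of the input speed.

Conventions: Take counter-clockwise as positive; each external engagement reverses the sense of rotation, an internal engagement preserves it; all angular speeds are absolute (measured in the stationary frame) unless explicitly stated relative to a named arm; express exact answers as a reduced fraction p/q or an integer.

6-mesh fixed-axis compound train (all bearings frame-fixed)
mesh 1 [92T→18T]: |ω|/ω_in = 1×92/18 = 46/9, sense flips to −
mesh 2 [33T→78T]: |ω|/ω_in = (46/9)×33/78 = 253/117, sense flips to +
mesh 3 [74T→73T]: |ω|/ω_in = (253/117)×74/73 = 18722/8541, sense flips to −
mesh 4 [18T→79T]: |ω|/ω_in = (18722/8541)×18/79 = 37444/74971, sense flips to +
mesh 5 [50T→81T]: |ω|/ω_in = (37444/74971)×50/81 = 1872200/6072651, sense flips to −
mesh 6 [83T→14T]: |ω|/ω_in = (1872200/6072651)×83/14 = 77696300/42508557, sense flips to +
signed output speed (× input speed) = 77696300/42508557

77696300/42508557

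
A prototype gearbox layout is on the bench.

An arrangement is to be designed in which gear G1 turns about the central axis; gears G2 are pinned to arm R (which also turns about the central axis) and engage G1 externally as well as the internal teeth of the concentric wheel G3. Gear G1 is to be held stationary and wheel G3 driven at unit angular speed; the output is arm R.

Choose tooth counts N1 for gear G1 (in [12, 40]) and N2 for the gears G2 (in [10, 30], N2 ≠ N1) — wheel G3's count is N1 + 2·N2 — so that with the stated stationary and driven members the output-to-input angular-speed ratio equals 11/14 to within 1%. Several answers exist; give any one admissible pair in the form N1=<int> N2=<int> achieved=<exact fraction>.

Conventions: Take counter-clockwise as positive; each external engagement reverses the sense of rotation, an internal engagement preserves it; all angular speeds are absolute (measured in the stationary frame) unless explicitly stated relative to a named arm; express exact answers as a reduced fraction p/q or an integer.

topology: planetary set — design target 11/14, arm = carrier (Willis)
Willis with ω_sun = 0: ω_arm/ω_ring = N3/(N1+N3); set equal to 11/14  ⇒  N3/N1 = (11/14)/(1 − 11/14) = 11/3
N3 = N1 + 2·N2  ⇒  N2/N1 = (N3/N1 − 1)/2 = (11/3 − 1)/2 = 4/3
smallest multiple with N1 ≥ 12 and N2 ≥ 10: k = 4  ⇒  N1 = 4·3 = 12, N2 = 4·4 = 16 (N1 ≤ 40, N2 ≤ 30, N2 ≠ N1 ✓), N3 = 12 + 2·16 = 44
check: N3/(N1+N3) with N1 = 12, N3 = 44 gives 11/14; |achieved − target| = 0 ≤ 11/1400 ✓

N1=12 N2=16 achieved=11/14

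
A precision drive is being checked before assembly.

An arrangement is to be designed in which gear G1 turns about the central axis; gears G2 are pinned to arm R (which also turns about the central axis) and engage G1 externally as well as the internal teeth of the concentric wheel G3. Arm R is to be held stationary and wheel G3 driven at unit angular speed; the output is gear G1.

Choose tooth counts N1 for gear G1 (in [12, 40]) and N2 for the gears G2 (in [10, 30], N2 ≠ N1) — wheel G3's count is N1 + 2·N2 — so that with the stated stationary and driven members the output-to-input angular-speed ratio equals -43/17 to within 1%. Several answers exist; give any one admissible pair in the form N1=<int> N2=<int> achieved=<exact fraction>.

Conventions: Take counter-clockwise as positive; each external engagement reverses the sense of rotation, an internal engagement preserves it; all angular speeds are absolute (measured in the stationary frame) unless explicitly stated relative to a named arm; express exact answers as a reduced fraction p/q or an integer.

N1=17 N2=13 achieved=-43/17

topology: planetary set — design target -43/17, arm = carrier (Willis)
Willis with ω_arm = 0: ω_sun/ω_ring = −N3/N1; set equal to -43/17  ⇒  N3/N1 = −(-43/17) = 43/17
N3 = N1 + 2·N2  ⇒  N2/N1 = (N3/N1 − 1)/2 = (43/17 − 1)/2 = 13/17
smallest multiple with N1 ≥ 12 and N2 ≥ 10: k = 1  ⇒  N1 = 1·17 = 17, N2 = 1·13 = 13 (N1 ≤ 40, N2 ≤ 30, N2 ≠ N1 ✓), N3 = 17 + 2·13 = 43
check: −N3/N1 with N1 = 17, N3 = 43 gives -43/17; |achieved − target| = 0 ≤ 43/1700 ✓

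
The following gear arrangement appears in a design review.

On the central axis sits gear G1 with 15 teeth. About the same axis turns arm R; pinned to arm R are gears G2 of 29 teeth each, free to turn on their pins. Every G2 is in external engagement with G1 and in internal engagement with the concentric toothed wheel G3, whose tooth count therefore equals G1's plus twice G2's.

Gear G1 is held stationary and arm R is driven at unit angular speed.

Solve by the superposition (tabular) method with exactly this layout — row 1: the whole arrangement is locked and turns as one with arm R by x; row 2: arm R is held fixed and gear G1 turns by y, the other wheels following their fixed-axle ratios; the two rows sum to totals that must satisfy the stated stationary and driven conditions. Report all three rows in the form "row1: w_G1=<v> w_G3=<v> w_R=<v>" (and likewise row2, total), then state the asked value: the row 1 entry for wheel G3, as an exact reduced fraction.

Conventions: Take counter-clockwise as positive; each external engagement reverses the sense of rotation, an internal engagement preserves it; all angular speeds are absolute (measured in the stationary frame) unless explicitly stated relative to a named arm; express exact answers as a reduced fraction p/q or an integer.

row1: w_G1=1 w_G3=1 w_R=1
row2: w_G1=-1 w_G3=15/73 w_R=0
total: w_G1=0 w_G3=88/73 w_R=1
asked value: 1

topology: planetary set — G1 15T / G2 29T / G3 73T, arm = carrier (Willis)
row 1: whole set turns with the arm by x
row 2 — arm fixed, fixed-axis ratios: sun y, ring −(15/73)·y, arm 0
boundary: total ω_sun = x + y = 0 and total ω_arm = x = 1  ⇒  y = -1, x = 1
row 2 ring = −(15/73)·(-1) = 15/73
totals (row 1 + row 2): sun 1 + (-1) = 0, ring 1 + 15/73 = 88/73, arm 1 + 0 = 1
asked cell (row1, ring) = 1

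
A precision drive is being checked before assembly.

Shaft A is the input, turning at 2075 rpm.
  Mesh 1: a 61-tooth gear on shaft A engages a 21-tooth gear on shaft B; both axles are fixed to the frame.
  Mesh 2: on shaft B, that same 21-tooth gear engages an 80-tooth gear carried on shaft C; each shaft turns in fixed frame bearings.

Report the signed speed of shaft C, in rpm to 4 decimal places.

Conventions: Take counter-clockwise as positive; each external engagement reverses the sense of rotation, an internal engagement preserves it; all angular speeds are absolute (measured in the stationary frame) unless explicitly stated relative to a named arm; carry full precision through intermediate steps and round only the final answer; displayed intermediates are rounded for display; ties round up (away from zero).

+1582.1875 rpm

2-mesh fixed-axis compound train (all bearings frame-fixed)
mesh 1 [61T→21T]: ω = 2075.0000×61/21 = 6027.3810 rpm, sense flips to −
mesh 2 [21T→80T]: ω = 6027.3810×21/80 = 1582.1875 rpm, sense flips to +
signed output speed = +1582.1875 rpm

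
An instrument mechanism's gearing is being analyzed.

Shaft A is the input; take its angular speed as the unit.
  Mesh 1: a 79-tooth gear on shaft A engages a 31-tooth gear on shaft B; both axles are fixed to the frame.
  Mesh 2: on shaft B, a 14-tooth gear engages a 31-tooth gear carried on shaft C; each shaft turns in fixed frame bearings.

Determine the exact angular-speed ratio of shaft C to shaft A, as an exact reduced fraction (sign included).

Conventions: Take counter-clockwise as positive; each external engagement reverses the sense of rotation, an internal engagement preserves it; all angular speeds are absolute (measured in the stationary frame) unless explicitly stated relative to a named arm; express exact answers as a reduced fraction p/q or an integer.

1106/961

class = fixed-axis compound train [2 meshes; 2 ratios multiply, 2 sense flips]
mesh 1 [79T→31T]: running ratio 79/31, sense −
mesh 2 [14T→31T]: running ratio 1106/961, sense +
ω_out/ω_in = 1106/961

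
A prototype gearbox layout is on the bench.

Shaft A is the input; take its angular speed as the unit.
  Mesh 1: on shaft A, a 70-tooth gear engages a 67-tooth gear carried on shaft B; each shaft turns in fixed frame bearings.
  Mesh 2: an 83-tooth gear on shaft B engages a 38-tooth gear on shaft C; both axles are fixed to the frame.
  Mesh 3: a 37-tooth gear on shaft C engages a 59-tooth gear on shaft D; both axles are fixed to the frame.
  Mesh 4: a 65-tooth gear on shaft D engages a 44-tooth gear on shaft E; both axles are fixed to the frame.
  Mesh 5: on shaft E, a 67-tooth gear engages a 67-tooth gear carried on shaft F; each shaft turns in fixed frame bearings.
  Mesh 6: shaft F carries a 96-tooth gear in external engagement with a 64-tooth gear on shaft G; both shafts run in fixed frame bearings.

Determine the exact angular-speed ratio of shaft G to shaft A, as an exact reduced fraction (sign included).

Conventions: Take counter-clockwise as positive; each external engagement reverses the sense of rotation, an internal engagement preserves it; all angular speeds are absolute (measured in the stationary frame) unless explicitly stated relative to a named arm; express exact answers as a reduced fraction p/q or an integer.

class = fixed-axis compound train [6 meshes; 6 ratios multiply, 6 sense flips]
mesh 1 [70T→67T]: running ratio 70/67, sense −
mesh 2 [83T→38T]: running ratio 2905/1273, sense +
mesh 3 [37T→59T]: running ratio 107485/75107, sense −
mesh 4 [65T→44T]: running ratio 6986525/3304708, sense +
mesh 5 [67T→67T]: running ratio 6986525/3304708, sense −
mesh 6 [96T→64T]: running ratio 20959575/6609416, sense +
ω_out/ω_in = 20959575/6609416

20959575/6609416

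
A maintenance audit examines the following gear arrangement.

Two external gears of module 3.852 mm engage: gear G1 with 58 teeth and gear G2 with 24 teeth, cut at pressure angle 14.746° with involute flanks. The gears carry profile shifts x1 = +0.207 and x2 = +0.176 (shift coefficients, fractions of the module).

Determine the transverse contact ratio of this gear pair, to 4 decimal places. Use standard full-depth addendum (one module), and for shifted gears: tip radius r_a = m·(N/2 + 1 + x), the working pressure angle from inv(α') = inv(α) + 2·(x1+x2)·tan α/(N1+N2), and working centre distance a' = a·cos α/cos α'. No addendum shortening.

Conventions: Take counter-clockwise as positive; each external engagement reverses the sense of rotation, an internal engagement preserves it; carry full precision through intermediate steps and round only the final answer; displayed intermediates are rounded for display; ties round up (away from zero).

1.8721

topology: single-mesh involute geometry — m = 3.852, 58T/24T pair
base radii: r_b1 = 108.028753, r_b2 = 44.701553
tip radii: r_a1 = 116.357364, r_a2 = 50.753952
inv(α') = inv(14.746°) + 2·(+0.207+0.176)·tan α/(58+24) = 0.00829583  ⇒  α' = 16.54016°
a' = a·cos α / cos α' = 157.9320·cos 14.746°/cos 16.54016° = 159.323027
action lengths: √(r_a1²−r_b1²) = 43.229905, √(r_a2²−r_b2²) = 24.036115
base pitch p_b = π·m·cos α = 11.702839
CR = (43.229905 + 24.036115 − 159.323027·sin 16.54016°)/11.702839 = 1.872090
contact ratio ≈ 1.8721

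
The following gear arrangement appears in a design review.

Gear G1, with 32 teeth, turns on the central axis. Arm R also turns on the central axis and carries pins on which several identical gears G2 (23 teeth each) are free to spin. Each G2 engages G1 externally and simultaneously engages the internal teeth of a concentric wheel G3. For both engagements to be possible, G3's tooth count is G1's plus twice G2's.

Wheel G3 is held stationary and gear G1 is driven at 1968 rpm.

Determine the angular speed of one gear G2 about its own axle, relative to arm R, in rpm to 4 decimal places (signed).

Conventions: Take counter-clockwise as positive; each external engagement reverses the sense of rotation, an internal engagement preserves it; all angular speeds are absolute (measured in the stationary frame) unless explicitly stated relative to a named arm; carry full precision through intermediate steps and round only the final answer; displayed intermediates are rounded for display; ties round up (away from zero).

-1941.5526 rpm

topology: planetary set — G1 32T / G2 23T / G3 78T, arm = carrier (Willis)
normalise by the input: solve with ω_sun = 1, then scale by 1968 rpm
ring teeth: 32 + 2·23 = 78
32(ω_sun−ω_arm) = −78(ω_ring−ω_arm),  ω_ring = 0, ω_sun = 1
32(1−ω_arm) = −78(0−ω_arm)  ⇒  110·ω_arm = 32  ⇒  ω_arm = 16/55
sun–planet mesh: 32·(1−16/55) = −23·(ω_p−ω_arm)  ⇒  ω_p−ω_arm = -1248/1265
scale: ω_p−ω_arm = -1248/1265 × 1968 rpm = -1941.5526 rpm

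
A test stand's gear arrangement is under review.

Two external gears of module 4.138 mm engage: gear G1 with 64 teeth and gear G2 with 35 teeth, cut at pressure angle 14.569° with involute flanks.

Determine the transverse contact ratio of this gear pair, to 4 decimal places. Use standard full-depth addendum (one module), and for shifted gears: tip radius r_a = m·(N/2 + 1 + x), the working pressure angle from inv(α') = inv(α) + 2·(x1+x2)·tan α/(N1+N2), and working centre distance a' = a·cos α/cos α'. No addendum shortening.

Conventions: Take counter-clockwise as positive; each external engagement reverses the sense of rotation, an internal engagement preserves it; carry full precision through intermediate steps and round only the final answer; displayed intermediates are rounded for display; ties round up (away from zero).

2.0992

topology: single-mesh involute geometry — m = 4.138, 64T/35T pair
base radii: r_b1 = 128.158218, r_b2 = 70.086525
tip radii: r_a1 = 136.554000, r_a2 = 76.553000
no profile shift: α' = α, a' = a
action lengths: √(r_a1²−r_b1²) = 47.143038, √(r_a2²−r_b2²) = 30.793518
base pitch p_b = π·m·cos α = 12.581904
CR = (47.143038 + 30.793518 − 204.831000·sin 14.56900°)/12.581904 = 2.099221
contact ratio ≈ 2.0992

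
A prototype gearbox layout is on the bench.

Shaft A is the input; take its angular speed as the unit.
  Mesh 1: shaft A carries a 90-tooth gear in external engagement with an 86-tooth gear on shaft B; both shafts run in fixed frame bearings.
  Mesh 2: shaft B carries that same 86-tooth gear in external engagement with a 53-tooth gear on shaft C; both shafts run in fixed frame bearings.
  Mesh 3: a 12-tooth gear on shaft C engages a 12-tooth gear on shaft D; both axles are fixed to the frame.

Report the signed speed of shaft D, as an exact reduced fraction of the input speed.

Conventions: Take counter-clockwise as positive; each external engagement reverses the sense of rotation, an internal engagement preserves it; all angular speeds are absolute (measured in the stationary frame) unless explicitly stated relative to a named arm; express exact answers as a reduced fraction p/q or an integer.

-90/53

3-mesh fixed-axis compound train (all bearings frame-fixed)
mesh 1 [90T→86T]: |ω|/ω_in = 1×90/86 = 45/43, sense flips to −
mesh 2 [86T→53T]: |ω|/ω_in = (45/43)×86/53 = 90/53, sense flips to +
mesh 3 [12T→12T]: |ω|/ω_in = (90/53)×12/12 = 90/53, sense flips to −
signed output speed (× input speed) = -90/53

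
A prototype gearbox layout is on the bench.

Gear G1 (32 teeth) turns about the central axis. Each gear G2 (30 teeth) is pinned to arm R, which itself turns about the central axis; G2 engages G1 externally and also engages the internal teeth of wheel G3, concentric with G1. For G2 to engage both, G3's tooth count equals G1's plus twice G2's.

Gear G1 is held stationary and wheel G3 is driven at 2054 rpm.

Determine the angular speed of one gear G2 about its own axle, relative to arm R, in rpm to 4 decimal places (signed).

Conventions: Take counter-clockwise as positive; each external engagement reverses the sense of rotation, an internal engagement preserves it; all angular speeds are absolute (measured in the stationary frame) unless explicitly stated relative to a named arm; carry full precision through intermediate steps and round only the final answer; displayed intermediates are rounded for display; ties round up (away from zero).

class = planetary set [G3 = 32+2·30 = 92; Willis about the carrier]
normalise by the input: solve with ω_ring = 1, then scale by 2054 rpm
ring teeth: 32 + 2·30 = 92
32(ω_sun−ω_arm) = −92(ω_ring−ω_arm),  ω_sun = 0, ω_ring = 1
32(0−ω_arm) = −92(1−ω_arm)  ⇒  124·ω_arm = 92  ⇒  ω_arm = 23/31
sun–planet mesh: 32·(0−23/31) = −30·(ω_p−ω_arm)  ⇒  ω_p−ω_arm = 368/465
scale: ω_p−ω_arm = 368/465 × 2054 rpm = +1625.5312 rpm

+1625.5312 rpm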